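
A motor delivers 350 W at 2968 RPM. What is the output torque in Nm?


omega = 2968 * 2*pi/60 = 310.8082 rad/s
tau = P / omega = 350 / 310.8082
= 1.1261 Nm


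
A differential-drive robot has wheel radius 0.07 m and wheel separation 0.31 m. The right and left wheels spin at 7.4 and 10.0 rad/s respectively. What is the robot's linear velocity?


vR = r*wR = 0.07*7.4 = 0.518 m/s
vL = r*wL = 0.07*10.0 = 0.7 m/s
v = (vR+vL)/2 = 0.609 m/s
omega = (vR-vL)/L = -0.5871 rad/s
linear velocity = 0.609 m/s


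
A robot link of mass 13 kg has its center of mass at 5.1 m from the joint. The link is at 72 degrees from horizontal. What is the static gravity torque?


tau = m*g*L*cos(angle)
= 13 * 9.81 * 5.1 * cos(72 deg)
= 13 * 9.81 * 5.1 * 0.309
= 200.9856 Nm


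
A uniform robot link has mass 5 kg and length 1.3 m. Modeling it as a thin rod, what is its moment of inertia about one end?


I = (1/3) * m * L^2
= (1/3) * 5 * 1.3^2
= 0.333333 * 5 * 1.69
= 2.8167 kg*m^2


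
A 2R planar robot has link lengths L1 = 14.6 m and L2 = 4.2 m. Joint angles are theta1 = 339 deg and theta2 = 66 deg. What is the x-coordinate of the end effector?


Convert angles to radians: theta1 = 5.9167, theta2 = 1.1519
x = L1*cos(theta1) + L2*cos(theta1+theta2)
x = 13.6303 + 2.9698
x = 16.6001


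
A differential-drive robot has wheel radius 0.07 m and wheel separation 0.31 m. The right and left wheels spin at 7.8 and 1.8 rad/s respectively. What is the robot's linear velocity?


vR = r*wR = 0.07*7.8 = 0.546 m/s
vL = r*wL = 0.07*1.8 = 0.126 m/s
v = (vR+vL)/2 = 0.336 m/s
omega = (vR-vL)/L = 1.3548 rad/s
linear velocity = 0.336 m/s


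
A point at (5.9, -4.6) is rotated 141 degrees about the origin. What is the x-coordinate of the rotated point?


x' = x*cos(theta) - y*sin(theta)
cos(141 deg) = -0.7771, sin(141 deg) = 0.6293
x' = 5.9 * -0.7771 - -4.6 * 0.6293
= -4.5852 - -2.8949
= -1.6903


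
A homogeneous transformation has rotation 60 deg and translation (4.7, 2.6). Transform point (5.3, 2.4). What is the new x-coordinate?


x' = cos(theta)*px - sin(theta)*py + tx
= 0.5*5.3 - 0.866*2.4 + 4.7
= 5.2715


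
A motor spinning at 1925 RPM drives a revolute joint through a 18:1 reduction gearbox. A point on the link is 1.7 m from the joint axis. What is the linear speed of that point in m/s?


omega_motor = 1925 * 2*pi/60 = 201.5855 rad/s
omega_joint = omega_motor / 18 = 11.1992 rad/s
v = omega_joint * r = 11.1992 * 1.7
= 19.0386 m/s


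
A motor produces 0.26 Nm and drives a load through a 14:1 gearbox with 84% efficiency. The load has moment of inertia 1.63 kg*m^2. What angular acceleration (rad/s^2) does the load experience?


tau_out = tau_motor * N * eta
= 0.26 * 14 * 0.84 = 3.0576 Nm
alpha = tau_out / I = 3.0576 / 1.63
= 1.8758 rad/s^2


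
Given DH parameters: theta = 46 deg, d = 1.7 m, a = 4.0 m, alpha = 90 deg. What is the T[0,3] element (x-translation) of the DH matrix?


T[0,3] = a * cos(theta)
= 4.0 * cos(46 deg)
= 4.0 * 0.6947
= 2.7786


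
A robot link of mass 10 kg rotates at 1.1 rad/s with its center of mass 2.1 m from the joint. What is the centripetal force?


F = m * omega^2 * r
= 10 * 1.1^2 * 2.1
= 10 * 1.21 * 2.1
= 25.41 N


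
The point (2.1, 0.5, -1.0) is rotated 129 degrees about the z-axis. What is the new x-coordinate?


Rotation about z-axis: x' = x*cos(theta) - y*sin(theta)
= 2.1 * -0.6293 - 0.5 * 0.7771
= -1.7101


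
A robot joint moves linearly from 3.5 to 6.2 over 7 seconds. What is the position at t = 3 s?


s = t/T = 3/7 = 0.4286
p(t) = p0 + (pf-p0)*s
= 3.5 + (6.2 - 3.5) * 0.4286
= 4.6571


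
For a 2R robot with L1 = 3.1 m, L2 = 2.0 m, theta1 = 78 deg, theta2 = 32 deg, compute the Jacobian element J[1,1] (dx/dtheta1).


J[1,1] = -L1*sin(t1) - L2*sin(t1+t2)
= -3.1*sin(78) - 2.0*sin(110)
= -4.9116


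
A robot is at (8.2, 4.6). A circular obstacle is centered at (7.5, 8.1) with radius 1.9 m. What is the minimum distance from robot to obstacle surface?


center_dist = sqrt((8.2-7.5)^2 + (4.6-8.1)^2)
= sqrt(0.49 + 12.25)
= 3.5693
min_dist = center_dist - radius = 3.5693 - 1.9 = 1.6693 m


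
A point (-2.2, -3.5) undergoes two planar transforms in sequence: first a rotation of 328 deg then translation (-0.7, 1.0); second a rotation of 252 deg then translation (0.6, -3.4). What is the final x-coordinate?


After transform 1:
x1 = cos(328)*-2.2 - sin(328)*-3.5 + -0.7 = -4.4204
y1 = sin(328)*-2.2 + cos(328)*-3.5 + 1.0 = -0.8023
After transform 2:
x2 = cos(252)*-4.4204 - sin(252)*-0.8023 + 0.6
= 1.2029


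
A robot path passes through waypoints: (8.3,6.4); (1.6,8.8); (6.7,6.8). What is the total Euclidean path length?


Segment lengths:
  seg1 = sqrt((-6.7)^2 + (2.4)^2) = 7.1169
  seg2 = sqrt((5.1)^2 + (-2.0)^2) = 5.4781
Total = 12.595


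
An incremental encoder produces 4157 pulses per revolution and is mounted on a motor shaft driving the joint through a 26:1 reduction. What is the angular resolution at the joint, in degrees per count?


counts per rev = 4157
effective counts at joint = 4157 * 26 = 108082
resolution = 360 / 108082
= 0.0033 deg/count


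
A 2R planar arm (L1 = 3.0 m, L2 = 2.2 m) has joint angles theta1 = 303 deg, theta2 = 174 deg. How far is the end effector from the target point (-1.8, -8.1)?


End effector via forward kinematics:
x = L1*cos(t1) + L2*cos(t1+t2) = 0.6351
y = L1*sin(t1) + L2*sin(t1+t2) = -0.5558
Distance to target:
d = sqrt((-1.8 - 0.6351)^2 + (-8.1 - -0.5558)^2)
= sqrt(5.9299 + 56.915)
= 7.9275 m


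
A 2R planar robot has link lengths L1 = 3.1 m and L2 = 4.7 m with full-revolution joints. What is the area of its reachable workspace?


r_max = L1 + L2 = 7.8 m
r_min = |L1 - L2| = 1.6 m
Area = pi*(r_max^2 - r_min^2)
= pi*(60.84 - 2.56)
= pi * 58.28
= 183.092 m^2


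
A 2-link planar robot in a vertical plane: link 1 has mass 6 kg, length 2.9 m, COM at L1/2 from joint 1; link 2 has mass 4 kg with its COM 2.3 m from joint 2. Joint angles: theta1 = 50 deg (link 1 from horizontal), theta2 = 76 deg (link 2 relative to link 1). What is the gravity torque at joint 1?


Horizontal distance from joint 1 to link-1 COM:
  x_c1 = (L1/2)*cos(t1) = 1.45 * 0.6428 = 0.932 m
Horizontal distance from joint 1 to link-2 COM:
  x_c2 = L1*cos(t1) + Lc2*cos(t1+t2)
       = 2.9*0.6428 + 2.3*-0.5878 = 0.5122 m
tau1 = m1*g*x_c1 + m2*g*x_c2
     = 6*9.81*0.932 + 4*9.81*0.5122
     = 54.86 + 20.0979
     = 74.9579 Nm


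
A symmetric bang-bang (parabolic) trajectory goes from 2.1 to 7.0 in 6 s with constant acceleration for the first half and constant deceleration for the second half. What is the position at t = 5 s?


Symmetric rest-to-rest: each phase covers (pf-p0)/2 in time T/2. 0.5*a*(T/2)^2 = (pf-p0)/2 => a = 4*(pf-p0)/T^2
a = 4*(7.0-2.1)/6^2 = 0.5444
t = 5 is in the deceleration phase (t > T/2).
p = pf - 0.5*a*(T-t)^2 = 7.0 - 0.5*0.5444*1^2
= 6.7278


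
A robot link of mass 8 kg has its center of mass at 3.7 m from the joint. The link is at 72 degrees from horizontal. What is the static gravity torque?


tau = m*g*L*cos(angle)
= 8 * 9.81 * 3.7 * cos(72 deg)
= 8 * 9.81 * 3.7 * 0.309
= 89.7311 Nm


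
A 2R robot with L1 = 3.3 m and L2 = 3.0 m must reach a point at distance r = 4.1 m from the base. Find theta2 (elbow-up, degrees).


cos(theta2) = (r^2 - L1^2 - L2^2) / (2*L1*L2)
cos(theta2) = (16.81 - 10.89 - 9.0) / 19.8
cos(theta2) = -0.155556
theta2 = 98.949 degrees


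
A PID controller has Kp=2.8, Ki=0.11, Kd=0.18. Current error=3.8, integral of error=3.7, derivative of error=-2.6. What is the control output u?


u = Kp*e + Ki*int(e) + Kd*de/dt
= 2.8*3.8 + 0.11*3.7 + 0.18*(-2.6)
= 10.64 + 0.407 + -0.468
= 10.579


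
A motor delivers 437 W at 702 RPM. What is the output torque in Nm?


omega = 702 * 2*pi/60 = 73.5133 rad/s
tau = P / omega = 437 / 73.5133
= 5.9445 Nm


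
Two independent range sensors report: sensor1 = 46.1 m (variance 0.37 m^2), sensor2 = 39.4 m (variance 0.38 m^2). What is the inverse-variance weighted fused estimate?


w1 = (1/var1) / (1/var1 + 1/var2)
   = 2.7027 / (2.7027 + 2.6316) = 0.5067
w2 = 1 - w1 = 0.4933
fused = w1*s1 + w2*s2 = 23.3573 + 19.4373
= 42.7947 m


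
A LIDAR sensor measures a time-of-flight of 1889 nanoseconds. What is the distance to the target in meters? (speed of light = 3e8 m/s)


tof = 1889 ns = 1.889e-06 s
dist = c * tof / 2
= 3e8 * 1.889e-06 / 2
= 283.35 m


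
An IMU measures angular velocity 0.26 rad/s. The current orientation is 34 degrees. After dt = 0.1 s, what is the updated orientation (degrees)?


delta_theta = w * dt = 0.26 * 0.1 = 0.026 rad
= 1.4897 deg
theta_new = 34 + 1.4897 = 35.4897 deg


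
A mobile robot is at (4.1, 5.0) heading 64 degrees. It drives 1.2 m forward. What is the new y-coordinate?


y_new = y0 + d*sin(theta)
= 5.0 + 1.2*sin(64)
= 5.0 + 1.0786
= 6.0786


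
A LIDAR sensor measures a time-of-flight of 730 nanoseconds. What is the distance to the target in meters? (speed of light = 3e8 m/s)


tof = 730 ns = 7.3e-07 s
dist = c * tof / 2
= 3e8 * 7.3e-07 / 2
= 109.5 m


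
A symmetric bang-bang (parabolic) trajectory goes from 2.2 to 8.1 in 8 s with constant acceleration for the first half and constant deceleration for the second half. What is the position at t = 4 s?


Symmetric rest-to-rest: each phase covers (pf-p0)/2 in time T/2. 0.5*a*(T/2)^2 = (pf-p0)/2 => a = 4*(pf-p0)/T^2
a = 4*(8.1-2.2)/8^2 = 0.3687
t = 4 is in the acceleration phase (t <= T/2).
p = p0 + 0.5*a*t^2 = 2.2 + 0.5*0.3687*4^2
= 5.15


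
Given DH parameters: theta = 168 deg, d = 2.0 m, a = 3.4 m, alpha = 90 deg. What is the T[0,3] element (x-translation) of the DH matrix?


T[0,3] = a * cos(theta)
= 3.4 * cos(168 deg)
= 3.4 * -0.9781
= -3.3257


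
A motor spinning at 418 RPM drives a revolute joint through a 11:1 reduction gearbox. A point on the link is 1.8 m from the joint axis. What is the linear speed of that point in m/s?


omega_motor = 418 * 2*pi/60 = 43.7729 rad/s
omega_joint = omega_motor / 11 = 3.9794 rad/s
v = omega_joint * r = 3.9794 * 1.8
= 7.1628 m/s


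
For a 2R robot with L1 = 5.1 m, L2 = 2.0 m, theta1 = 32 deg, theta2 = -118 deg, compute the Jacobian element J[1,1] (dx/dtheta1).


J[1,1] = -L1*sin(t1) - L2*sin(t1+t2)
= -5.1*sin(32) - 2.0*sin(-86)
= -0.7075


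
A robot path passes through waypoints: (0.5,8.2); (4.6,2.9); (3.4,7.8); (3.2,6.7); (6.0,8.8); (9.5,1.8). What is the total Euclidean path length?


Segment lengths:
  seg1 = sqrt((4.1)^2 + (-5.3)^2) = 6.7007
  seg2 = sqrt((-1.2)^2 + (4.9)^2) = 5.0448
  seg3 = sqrt((-0.2)^2 + (-1.1)^2) = 1.118
  seg4 = sqrt((2.8)^2 + (2.1)^2) = 3.5
  seg5 = sqrt((3.5)^2 + (-7.0)^2) = 7.8262
Total = 24.1898


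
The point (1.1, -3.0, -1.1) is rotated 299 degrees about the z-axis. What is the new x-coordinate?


Rotation about z-axis: x' = x*cos(theta) - y*sin(theta)
= 1.1 * 0.4848 - -3.0 * -0.8746
= -2.0906


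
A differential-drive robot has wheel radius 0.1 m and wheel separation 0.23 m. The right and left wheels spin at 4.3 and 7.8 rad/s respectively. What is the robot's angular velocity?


vR = r*wR = 0.1*4.3 = 0.43 m/s
vL = r*wL = 0.1*7.8 = 0.78 m/s
v = (vR+vL)/2 = 0.605 m/s
omega = (vR-vL)/L = -1.5217 rad/s
angular velocity = -1.5217 rad/s


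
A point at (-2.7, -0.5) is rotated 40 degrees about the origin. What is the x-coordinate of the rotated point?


x' = x*cos(theta) - y*sin(theta)
cos(40 deg) = 0.766, sin(40 deg) = 0.6428
x' = -2.7 * 0.766 - -0.5 * 0.6428
= -2.0683 - -0.3214
= -1.7469


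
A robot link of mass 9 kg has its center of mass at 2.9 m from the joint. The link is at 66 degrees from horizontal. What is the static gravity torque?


tau = m*g*L*cos(angle)
= 9 * 9.81 * 2.9 * cos(66 deg)
= 9 * 9.81 * 2.9 * 0.4067
= 104.1413 Nm


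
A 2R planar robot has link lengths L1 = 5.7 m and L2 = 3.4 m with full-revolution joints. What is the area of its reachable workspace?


r_max = L1 + L2 = 9.1 m
r_min = |L1 - L2| = 2.3 m
Area = pi*(r_max^2 - r_min^2)
= pi*(82.81 - 5.29)
= pi * 77.52
= 243.5363 m^2


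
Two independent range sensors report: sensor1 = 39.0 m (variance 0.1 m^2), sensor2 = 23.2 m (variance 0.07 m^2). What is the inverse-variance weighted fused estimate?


w1 = (1/var1) / (1/var1 + 1/var2)
   = 10.0 / (10.0 + 14.2857) = 0.4118
w2 = 1 - w1 = 0.5882
fused = w1*s1 + w2*s2 = 16.0588 + 13.6471
= 29.7059 m


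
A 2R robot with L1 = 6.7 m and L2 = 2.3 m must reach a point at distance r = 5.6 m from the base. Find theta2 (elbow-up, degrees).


cos(theta2) = (r^2 - L1^2 - L2^2) / (2*L1*L2)
cos(theta2) = (31.36 - 44.89 - 5.29) / 30.82
cos(theta2) = -0.610642
theta2 = 127.636 degrees


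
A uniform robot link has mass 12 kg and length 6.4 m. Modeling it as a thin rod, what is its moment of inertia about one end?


I = (1/3) * m * L^2
= (1/3) * 12 * 6.4^2
= 0.333333 * 12 * 40.96
= 163.84 kg*m^2


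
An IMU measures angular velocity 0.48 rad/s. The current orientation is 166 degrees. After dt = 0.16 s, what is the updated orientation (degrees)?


delta_theta = w * dt = 0.48 * 0.16 = 0.0768 rad
= 4.4003 deg
theta_new = 166 + 4.4003 = 170.4003 deg


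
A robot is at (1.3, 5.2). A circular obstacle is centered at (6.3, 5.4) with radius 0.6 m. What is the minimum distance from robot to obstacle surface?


center_dist = sqrt((1.3-6.3)^2 + (5.2-5.4)^2)
= sqrt(25.0 + 0.04)
= 5.004
min_dist = center_dist - radius = 5.004 - 0.6 = 4.404 m


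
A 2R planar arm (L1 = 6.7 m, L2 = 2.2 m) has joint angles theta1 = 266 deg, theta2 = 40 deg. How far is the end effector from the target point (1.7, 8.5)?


End effector via forward kinematics:
x = L1*cos(t1) + L2*cos(t1+t2) = 0.8258
y = L1*sin(t1) + L2*sin(t1+t2) = -8.4635
Distance to target:
d = sqrt((1.7 - 0.8258)^2 + (8.5 - -8.4635)^2)
= sqrt(0.7643 + 287.7609)
= 16.986 m


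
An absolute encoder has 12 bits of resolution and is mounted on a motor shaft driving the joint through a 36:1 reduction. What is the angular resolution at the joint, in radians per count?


counts = 2^12 = 4096
effective counts at joint = 4096 * 36 = 147456
resolution = 2*pi / 147456
= 4.2611e-05 rad/count


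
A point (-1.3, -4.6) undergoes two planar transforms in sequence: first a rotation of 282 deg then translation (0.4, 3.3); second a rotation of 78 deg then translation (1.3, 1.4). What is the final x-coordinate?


After transform 1:
x1 = cos(282)*-1.3 - sin(282)*-4.6 + 0.4 = -4.3698
y1 = sin(282)*-1.3 + cos(282)*-4.6 + 3.3 = 3.6152
After transform 2:
x2 = cos(78)*-4.3698 - sin(78)*3.6152 + 1.3
= -3.1447


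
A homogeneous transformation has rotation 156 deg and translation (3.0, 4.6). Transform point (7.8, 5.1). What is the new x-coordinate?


x' = cos(theta)*px - sin(theta)*py + tx
= -0.9135*7.8 - 0.4067*5.1 + 3.0
= -6.2


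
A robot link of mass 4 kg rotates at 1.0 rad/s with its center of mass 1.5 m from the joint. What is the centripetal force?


F = m * omega^2 * r
= 4 * 1.0^2 * 1.5
= 4 * 1.0 * 1.5
= 6.0 N


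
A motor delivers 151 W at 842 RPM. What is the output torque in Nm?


omega = 842 * 2*pi/60 = 88.174 rad/s
tau = P / omega = 151 / 88.174
= 1.7125 Nm


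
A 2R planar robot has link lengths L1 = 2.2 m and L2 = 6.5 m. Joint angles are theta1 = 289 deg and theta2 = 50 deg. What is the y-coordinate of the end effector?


Convert angles to radians: theta1 = 5.044, theta2 = 0.8727
y = L1*sin(theta1) + L2*sin(theta1+theta2)
y = -2.0801 + -2.3294
y = -4.4095


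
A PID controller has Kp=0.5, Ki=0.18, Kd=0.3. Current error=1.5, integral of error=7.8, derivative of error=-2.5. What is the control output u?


u = Kp*e + Ki*int(e) + Kd*de/dt
= 0.5*1.5 + 0.18*7.8 + 0.3*(-2.5)
= 0.75 + 1.404 + -0.75
= 1.404


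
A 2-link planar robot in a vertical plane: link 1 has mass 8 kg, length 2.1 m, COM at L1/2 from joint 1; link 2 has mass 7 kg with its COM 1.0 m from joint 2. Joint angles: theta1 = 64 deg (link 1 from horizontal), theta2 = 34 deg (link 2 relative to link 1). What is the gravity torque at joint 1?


Horizontal distance from joint 1 to link-1 COM:
  x_c1 = (L1/2)*cos(t1) = 1.05 * 0.4384 = 0.4603 m
Horizontal distance from joint 1 to link-2 COM:
  x_c2 = L1*cos(t1) + Lc2*cos(t1+t2)
       = 2.1*0.4384 + 1.0*-0.1392 = 0.7814 m
tau1 = m1*g*x_c1 + m2*g*x_c2
     = 8*9.81*0.4603 + 7*9.81*0.7814
     = 36.1235 + 53.6592
     = 89.7827 Nm


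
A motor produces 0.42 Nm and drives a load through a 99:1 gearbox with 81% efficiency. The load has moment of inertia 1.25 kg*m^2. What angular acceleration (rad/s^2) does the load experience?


tau_out = tau_motor * N * eta
= 0.42 * 99 * 0.81 = 33.6798 Nm
alpha = tau_out / I = 33.6798 / 1.25
= 26.9438 rad/s^2


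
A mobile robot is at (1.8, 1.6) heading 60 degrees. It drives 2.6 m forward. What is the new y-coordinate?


y_new = y0 + d*sin(theta)
= 1.6 + 2.6*sin(60)
= 1.6 + 2.2517
= 3.8517


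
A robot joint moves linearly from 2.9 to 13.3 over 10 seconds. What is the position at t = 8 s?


s = t/T = 8/10 = 0.8
p(t) = p0 + (pf-p0)*s
= 2.9 + (13.3 - 2.9) * 0.8
= 11.22


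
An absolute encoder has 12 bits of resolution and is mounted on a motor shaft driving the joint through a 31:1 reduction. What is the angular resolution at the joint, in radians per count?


counts = 2^12 = 4096
effective counts at joint = 4096 * 31 = 126976
resolution = 2*pi / 126976
= 4.9483e-05 rad/count


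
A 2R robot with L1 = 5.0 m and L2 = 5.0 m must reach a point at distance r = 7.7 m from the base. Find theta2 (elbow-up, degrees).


cos(theta2) = (r^2 - L1^2 - L2^2) / (2*L1*L2)
cos(theta2) = (59.29 - 25.0 - 25.0) / 50.0
cos(theta2) = 0.1858
theta2 = 79.2922 degrees


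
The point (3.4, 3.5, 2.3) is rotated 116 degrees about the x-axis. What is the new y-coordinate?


Rotation about x-axis: y' = y*cos(theta) - z*sin(theta)
= 3.5 * -0.4384 - 2.3 * 0.8988
= -3.6015


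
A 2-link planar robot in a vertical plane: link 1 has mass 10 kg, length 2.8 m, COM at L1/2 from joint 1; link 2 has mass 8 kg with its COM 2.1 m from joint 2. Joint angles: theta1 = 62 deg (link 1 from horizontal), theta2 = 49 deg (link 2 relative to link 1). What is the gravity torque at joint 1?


Horizontal distance from joint 1 to link-1 COM:
  x_c1 = (L1/2)*cos(t1) = 1.4 * 0.4695 = 0.6573 m
Horizontal distance from joint 1 to link-2 COM:
  x_c2 = L1*cos(t1) + Lc2*cos(t1+t2)
       = 2.8*0.4695 + 2.1*-0.3584 = 0.5619 m
tau1 = m1*g*x_c1 + m2*g*x_c2
     = 10*9.81*0.6573 + 8*9.81*0.5619
     = 64.4772 + 44.1017
     = 108.5789 Nm


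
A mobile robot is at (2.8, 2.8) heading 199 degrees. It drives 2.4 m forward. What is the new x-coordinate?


x_new = x0 + d*cos(theta)
= 2.8 + 2.4*cos(199)
= 2.8 + -2.2692
= 0.5308


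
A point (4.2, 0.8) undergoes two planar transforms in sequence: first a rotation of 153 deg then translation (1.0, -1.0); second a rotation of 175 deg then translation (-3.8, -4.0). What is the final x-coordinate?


After transform 1:
x1 = cos(153)*4.2 - sin(153)*0.8 + 1.0 = -3.1054
y1 = sin(153)*4.2 + cos(153)*0.8 + -1.0 = 0.194
After transform 2:
x2 = cos(175)*-3.1054 - sin(175)*0.194 + -3.8
= -0.7233


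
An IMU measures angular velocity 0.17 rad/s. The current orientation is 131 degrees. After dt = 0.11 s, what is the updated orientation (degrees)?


delta_theta = w * dt = 0.17 * 0.11 = 0.0187 rad
= 1.0714 deg
theta_new = 131 + 1.0714 = 132.0714 deg


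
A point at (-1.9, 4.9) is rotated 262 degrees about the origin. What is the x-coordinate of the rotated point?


x' = x*cos(theta) - y*sin(theta)
cos(262 deg) = -0.1392, sin(262 deg) = -0.9903
x' = -1.9 * -0.1392 - 4.9 * -0.9903
= 0.2644 - -4.8523
= 5.1167


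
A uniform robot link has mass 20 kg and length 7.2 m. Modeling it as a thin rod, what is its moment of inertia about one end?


I = (1/3) * m * L^2
= (1/3) * 20 * 7.2^2
= 0.333333 * 20 * 51.84
= 345.6 kg*m^2


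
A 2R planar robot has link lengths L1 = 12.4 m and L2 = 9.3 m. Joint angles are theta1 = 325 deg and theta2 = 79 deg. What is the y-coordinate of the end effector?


Convert angles to radians: theta1 = 5.6723, theta2 = 1.3788
y = L1*sin(theta1) + L2*sin(theta1+theta2)
y = -7.1123 + 6.4603
y = -0.652


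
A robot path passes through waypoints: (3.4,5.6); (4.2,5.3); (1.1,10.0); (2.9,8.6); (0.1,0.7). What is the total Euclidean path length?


Segment lengths:
  seg1 = sqrt((0.8)^2 + (-0.3)^2) = 0.8544
  seg2 = sqrt((-3.1)^2 + (4.7)^2) = 5.6303
  seg3 = sqrt((1.8)^2 + (-1.4)^2) = 2.2804
  seg4 = sqrt((-2.8)^2 + (-7.9)^2) = 8.3815
Total = 17.1466


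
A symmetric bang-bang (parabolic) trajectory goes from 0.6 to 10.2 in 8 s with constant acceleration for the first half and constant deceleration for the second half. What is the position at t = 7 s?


Symmetric rest-to-rest: each phase covers (pf-p0)/2 in time T/2. 0.5*a*(T/2)^2 = (pf-p0)/2 => a = 4*(pf-p0)/T^2
a = 4*(10.2-0.6)/8^2 = 0.6
t = 7 is in the deceleration phase (t > T/2).
p = pf - 0.5*a*(T-t)^2 = 10.2 - 0.5*0.6*1^2
= 9.9


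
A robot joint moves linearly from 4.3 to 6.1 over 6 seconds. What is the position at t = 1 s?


s = t/T = 1/6 = 0.1667
p(t) = p0 + (pf-p0)*s
= 4.3 + (6.1 - 4.3) * 0.1667
= 4.6


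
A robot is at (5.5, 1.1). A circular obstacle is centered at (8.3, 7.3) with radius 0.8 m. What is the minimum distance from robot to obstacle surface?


center_dist = sqrt((5.5-8.3)^2 + (1.1-7.3)^2)
= sqrt(7.84 + 38.44)
= 6.8029
min_dist = center_dist - radius = 6.8029 - 0.8 = 6.0029 m


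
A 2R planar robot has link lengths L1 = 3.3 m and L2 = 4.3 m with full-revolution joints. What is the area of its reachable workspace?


r_max = L1 + L2 = 7.6 m
r_min = |L1 - L2| = 1.0 m
Area = pi*(r_max^2 - r_min^2)
= pi*(57.76 - 1.0)
= pi * 56.76
= 178.3168 m^2


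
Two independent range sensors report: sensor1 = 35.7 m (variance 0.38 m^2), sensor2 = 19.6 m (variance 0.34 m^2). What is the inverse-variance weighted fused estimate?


w1 = (1/var1) / (1/var1 + 1/var2)
   = 2.6316 / (2.6316 + 2.9412) = 0.4722
w2 = 1 - w1 = 0.5278
fused = w1*s1 + w2*s2 = 16.8583 + 10.3444
= 27.2028 m


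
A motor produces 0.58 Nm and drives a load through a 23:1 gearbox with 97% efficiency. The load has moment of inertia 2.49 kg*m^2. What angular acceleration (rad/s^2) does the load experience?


tau_out = tau_motor * N * eta
= 0.58 * 23 * 0.97 = 12.9398 Nm
alpha = tau_out / I = 12.9398 / 2.49
= 5.1967 rad/s^2


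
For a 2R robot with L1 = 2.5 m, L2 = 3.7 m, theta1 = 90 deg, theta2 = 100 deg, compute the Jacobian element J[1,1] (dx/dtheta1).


J[1,1] = -L1*sin(t1) - L2*sin(t1+t2)
= -2.5*sin(90) - 3.7*sin(190)
= -1.8575


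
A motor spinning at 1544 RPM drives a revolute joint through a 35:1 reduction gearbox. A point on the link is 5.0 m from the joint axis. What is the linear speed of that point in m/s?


omega_motor = 1544 * 2*pi/60 = 161.6873 rad/s
omega_joint = omega_motor / 35 = 4.6196 rad/s
v = omega_joint * r = 4.6196 * 5.0
= 23.0982 m/s


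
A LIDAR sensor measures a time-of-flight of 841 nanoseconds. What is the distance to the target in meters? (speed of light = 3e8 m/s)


tof = 841 ns = 8.41e-07 s
dist = c * tof / 2
= 3e8 * 8.41e-07 / 2
= 126.15 m


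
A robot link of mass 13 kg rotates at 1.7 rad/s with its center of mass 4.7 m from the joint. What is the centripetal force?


F = m * omega^2 * r
= 13 * 1.7^2 * 4.7
= 13 * 2.89 * 4.7
= 176.579 N


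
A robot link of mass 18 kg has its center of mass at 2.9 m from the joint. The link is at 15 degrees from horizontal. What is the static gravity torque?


tau = m*g*L*cos(angle)
= 18 * 9.81 * 2.9 * cos(15 deg)
= 18 * 9.81 * 2.9 * 0.9659
= 494.6332 Nm


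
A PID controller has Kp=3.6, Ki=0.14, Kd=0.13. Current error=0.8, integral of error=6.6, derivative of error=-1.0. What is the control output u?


u = Kp*e + Ki*int(e) + Kd*de/dt
= 3.6*0.8 + 0.14*6.6 + 0.13*(-1.0)
= 2.88 + 0.924 + -0.13
= 3.674


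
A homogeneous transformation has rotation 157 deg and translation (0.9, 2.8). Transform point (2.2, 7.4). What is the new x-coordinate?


x' = cos(theta)*px - sin(theta)*py + tx
= -0.9205*2.2 - 0.3907*7.4 + 0.9
= -4.0165


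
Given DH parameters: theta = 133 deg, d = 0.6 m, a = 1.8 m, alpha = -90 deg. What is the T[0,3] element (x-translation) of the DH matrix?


T[0,3] = a * cos(theta)
= 1.8 * cos(133 deg)
= 1.8 * -0.682
= -1.2276


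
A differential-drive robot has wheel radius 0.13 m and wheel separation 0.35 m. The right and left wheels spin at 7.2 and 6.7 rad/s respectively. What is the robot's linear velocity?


vR = r*wR = 0.13*7.2 = 0.936 m/s
vL = r*wL = 0.13*6.7 = 0.871 m/s
v = (vR+vL)/2 = 0.9035 m/s
omega = (vR-vL)/L = 0.1857 rad/s
linear velocity = 0.9035 m/s


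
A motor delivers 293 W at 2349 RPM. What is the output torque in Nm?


omega = 2349 * 2*pi/60 = 245.9867 rad/s
tau = P / omega = 293 / 245.9867
= 1.1911 Nm


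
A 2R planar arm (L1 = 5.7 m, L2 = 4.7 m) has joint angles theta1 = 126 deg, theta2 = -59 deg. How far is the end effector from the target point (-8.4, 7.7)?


End effector via forward kinematics:
x = L1*cos(t1) + L2*cos(t1+t2) = -1.5139
y = L1*sin(t1) + L2*sin(t1+t2) = 8.9378
Distance to target:
d = sqrt((-8.4 - -1.5139)^2 + (7.7 - 8.9378)^2)
= sqrt(47.4178 + 1.5321)
= 6.9964 m


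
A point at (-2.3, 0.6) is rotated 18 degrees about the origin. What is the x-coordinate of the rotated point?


x' = x*cos(theta) - y*sin(theta)
cos(18 deg) = 0.9511, sin(18 deg) = 0.309
x' = -2.3 * 0.9511 - 0.6 * 0.309
= -2.1874 - 0.1854
= -2.3728


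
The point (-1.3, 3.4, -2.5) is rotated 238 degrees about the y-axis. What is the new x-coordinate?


Rotation about y-axis: x' = x*cos(theta) + z*sin(theta)
= -1.3 * -0.5299 + -2.5 * -0.848
= 2.809


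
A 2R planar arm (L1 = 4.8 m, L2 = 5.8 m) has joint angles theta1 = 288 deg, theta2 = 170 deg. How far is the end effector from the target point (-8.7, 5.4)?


End effector via forward kinematics:
x = L1*cos(t1) + L2*cos(t1+t2) = 0.6761
y = L1*sin(t1) + L2*sin(t1+t2) = 1.1785
Distance to target:
d = sqrt((-8.7 - 0.6761)^2 + (5.4 - 1.1785)^2)
= sqrt(87.9108 + 17.8212)
= 10.2826 m


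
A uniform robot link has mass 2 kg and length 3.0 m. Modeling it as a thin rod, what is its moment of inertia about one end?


I = (1/3) * m * L^2
= (1/3) * 2 * 3.0^2
= 0.333333 * 2 * 9.0
= 6.0 kg*m^2


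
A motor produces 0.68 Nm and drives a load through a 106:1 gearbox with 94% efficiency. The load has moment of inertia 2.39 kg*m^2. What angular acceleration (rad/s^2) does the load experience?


tau_out = tau_motor * N * eta
= 0.68 * 106 * 0.94 = 67.7552 Nm
alpha = tau_out / I = 67.7552 / 2.39
= 28.3495 rad/s^2


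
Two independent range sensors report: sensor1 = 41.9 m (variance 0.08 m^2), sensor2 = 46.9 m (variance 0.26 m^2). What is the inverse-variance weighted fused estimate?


w1 = (1/var1) / (1/var1 + 1/var2)
   = 12.5 / (12.5 + 3.8462) = 0.7647
w2 = 1 - w1 = 0.2353
fused = w1*s1 + w2*s2 = 32.0412 + 11.0353
= 43.0765 m


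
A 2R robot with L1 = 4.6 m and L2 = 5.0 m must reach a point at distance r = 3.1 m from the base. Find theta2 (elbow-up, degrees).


cos(theta2) = (r^2 - L1^2 - L2^2) / (2*L1*L2)
cos(theta2) = (9.61 - 21.16 - 25.0) / 46.0
cos(theta2) = -0.794565
theta2 = 142.6142 degrees


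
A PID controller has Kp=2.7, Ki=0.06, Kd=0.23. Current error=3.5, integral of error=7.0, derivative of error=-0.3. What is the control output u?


u = Kp*e + Ki*int(e) + Kd*de/dt
= 2.7*3.5 + 0.06*7.0 + 0.23*(-0.3)
= 9.45 + 0.42 + -0.069
= 9.801


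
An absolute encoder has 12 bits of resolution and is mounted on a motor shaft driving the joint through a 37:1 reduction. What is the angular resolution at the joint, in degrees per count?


counts = 2^12 = 4096
effective counts at joint = 4096 * 37 = 151552
resolution = 360 / 151552
= 0.0024 deg/count


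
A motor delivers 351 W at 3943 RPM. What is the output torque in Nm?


omega = 3943 * 2*pi/60 = 412.91 rad/s
tau = P / omega = 351 / 412.91
= 0.8501 Nm


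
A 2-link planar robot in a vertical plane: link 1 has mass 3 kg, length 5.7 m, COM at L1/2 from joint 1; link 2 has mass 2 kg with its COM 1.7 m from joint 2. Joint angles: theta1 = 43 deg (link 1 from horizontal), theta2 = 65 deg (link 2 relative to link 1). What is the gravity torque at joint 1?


Horizontal distance from joint 1 to link-1 COM:
  x_c1 = (L1/2)*cos(t1) = 2.85 * 0.7314 = 2.0844 m
Horizontal distance from joint 1 to link-2 COM:
  x_c2 = L1*cos(t1) + Lc2*cos(t1+t2)
       = 5.7*0.7314 + 1.7*-0.309 = 3.6434 m
tau1 = m1*g*x_c1 + m2*g*x_c2
     = 3*9.81*2.0844 + 2*9.81*3.6434
     = 61.3427 + 71.4833
     = 132.8259 Nm


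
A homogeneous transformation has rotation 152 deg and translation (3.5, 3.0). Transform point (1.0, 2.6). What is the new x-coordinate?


x' = cos(theta)*px - sin(theta)*py + tx
= -0.8829*1.0 - 0.4695*2.6 + 3.5
= 1.3964


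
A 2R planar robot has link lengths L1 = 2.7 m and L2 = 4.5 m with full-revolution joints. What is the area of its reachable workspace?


r_max = L1 + L2 = 7.2 m
r_min = |L1 - L2| = 1.8 m
Area = pi*(r_max^2 - r_min^2)
= pi*(51.84 - 3.24)
= pi * 48.6
= 152.6814 m^2


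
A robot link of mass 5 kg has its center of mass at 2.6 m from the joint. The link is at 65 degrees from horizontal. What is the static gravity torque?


tau = m*g*L*cos(angle)
= 5 * 9.81 * 2.6 * cos(65 deg)
= 5 * 9.81 * 2.6 * 0.4226
= 53.8965 Nm


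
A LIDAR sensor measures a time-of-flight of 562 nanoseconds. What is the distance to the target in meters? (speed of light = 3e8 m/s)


tof = 562 ns = 5.62e-07 s
dist = c * tof / 2
= 3e8 * 5.62e-07 / 2
= 84.3 m


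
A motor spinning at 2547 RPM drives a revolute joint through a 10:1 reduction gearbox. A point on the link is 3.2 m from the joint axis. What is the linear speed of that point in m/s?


omega_motor = 2547 * 2*pi/60 = 266.7212 rad/s
omega_joint = omega_motor / 10 = 26.6721 rad/s
v = omega_joint * r = 26.6721 * 3.2
= 85.3508 m/s


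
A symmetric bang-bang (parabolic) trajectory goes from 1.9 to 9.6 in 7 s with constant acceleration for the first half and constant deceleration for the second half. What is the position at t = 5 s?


Symmetric rest-to-rest: each phase covers (pf-p0)/2 in time T/2. 0.5*a*(T/2)^2 = (pf-p0)/2 => a = 4*(pf-p0)/T^2
a = 4*(9.6-1.9)/7^2 = 0.6286
t = 5 is in the deceleration phase (t > T/2).
p = pf - 0.5*a*(T-t)^2 = 9.6 - 0.5*0.6286*2^2
= 8.3429


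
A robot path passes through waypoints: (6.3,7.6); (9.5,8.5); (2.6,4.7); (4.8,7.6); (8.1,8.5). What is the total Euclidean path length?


Segment lengths:
  seg1 = sqrt((3.2)^2 + (0.9)^2) = 3.3242
  seg2 = sqrt((-6.9)^2 + (-3.8)^2) = 7.8772
  seg3 = sqrt((2.2)^2 + (2.9)^2) = 3.6401
  seg4 = sqrt((3.3)^2 + (0.9)^2) = 3.4205
Total = 18.2619


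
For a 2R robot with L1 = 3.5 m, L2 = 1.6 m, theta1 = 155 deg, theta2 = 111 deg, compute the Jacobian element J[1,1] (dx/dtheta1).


J[1,1] = -L1*sin(t1) - L2*sin(t1+t2)
= -3.5*sin(155) - 1.6*sin(266)
= 0.1169


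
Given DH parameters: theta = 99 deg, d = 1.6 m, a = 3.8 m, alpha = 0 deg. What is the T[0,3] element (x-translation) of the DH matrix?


T[0,3] = a * cos(theta)
= 3.8 * cos(99 deg)
= 3.8 * -0.1564
= -0.5945


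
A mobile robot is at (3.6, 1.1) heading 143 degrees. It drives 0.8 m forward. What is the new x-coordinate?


x_new = x0 + d*cos(theta)
= 3.6 + 0.8*cos(143)
= 3.6 + -0.6389
= 2.9611


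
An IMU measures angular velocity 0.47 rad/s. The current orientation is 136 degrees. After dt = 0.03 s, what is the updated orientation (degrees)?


delta_theta = w * dt = 0.47 * 0.03 = 0.0141 rad
= 0.8079 deg
theta_new = 136 + 0.8079 = 136.8079 deg


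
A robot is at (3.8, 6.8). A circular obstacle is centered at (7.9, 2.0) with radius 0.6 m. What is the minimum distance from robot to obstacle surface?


center_dist = sqrt((3.8-7.9)^2 + (6.8-2.0)^2)
= sqrt(16.81 + 23.04)
= 6.3127
min_dist = center_dist - radius = 6.3127 - 0.6 = 5.7127 m


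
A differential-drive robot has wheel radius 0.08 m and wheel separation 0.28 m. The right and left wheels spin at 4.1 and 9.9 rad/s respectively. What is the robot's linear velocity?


vR = r*wR = 0.08*4.1 = 0.328 m/s
vL = r*wL = 0.08*9.9 = 0.792 m/s
v = (vR+vL)/2 = 0.56 m/s
omega = (vR-vL)/L = -1.6571 rad/s
linear velocity = 0.56 m/s


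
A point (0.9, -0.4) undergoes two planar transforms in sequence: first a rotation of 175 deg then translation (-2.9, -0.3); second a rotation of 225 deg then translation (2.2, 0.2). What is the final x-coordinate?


After transform 1:
x1 = cos(175)*0.9 - sin(175)*-0.4 + -2.9 = -3.7617
y1 = sin(175)*0.9 + cos(175)*-0.4 + -0.3 = 0.1769
After transform 2:
x2 = cos(225)*-3.7617 - sin(225)*0.1769 + 2.2
= 4.985


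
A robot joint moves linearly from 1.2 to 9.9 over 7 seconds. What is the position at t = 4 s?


s = t/T = 4/7 = 0.5714
p(t) = p0 + (pf-p0)*s
= 1.2 + (9.9 - 1.2) * 0.5714
= 6.1714


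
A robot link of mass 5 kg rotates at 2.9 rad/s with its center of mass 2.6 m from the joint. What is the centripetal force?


F = m * omega^2 * r
= 5 * 2.9^2 * 2.6
= 5 * 8.41 * 2.6
= 109.33 N


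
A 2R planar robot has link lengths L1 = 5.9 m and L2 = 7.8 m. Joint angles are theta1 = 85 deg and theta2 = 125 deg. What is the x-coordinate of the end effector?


Convert angles to radians: theta1 = 1.4835, theta2 = 2.1817
x = L1*cos(theta1) + L2*cos(theta1+theta2)
x = 0.5142 + -6.755
x = -6.2408


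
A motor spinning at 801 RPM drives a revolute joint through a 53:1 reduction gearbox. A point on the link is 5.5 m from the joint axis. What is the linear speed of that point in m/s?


omega_motor = 801 * 2*pi/60 = 83.8805 rad/s
omega_joint = omega_motor / 53 = 1.5827 rad/s
v = omega_joint * r = 1.5827 * 5.5
= 8.7046 m/s


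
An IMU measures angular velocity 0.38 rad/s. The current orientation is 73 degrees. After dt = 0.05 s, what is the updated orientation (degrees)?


delta_theta = w * dt = 0.38 * 0.05 = 0.019 rad
= 1.0886 deg
theta_new = 73 + 1.0886 = 74.0886 deg


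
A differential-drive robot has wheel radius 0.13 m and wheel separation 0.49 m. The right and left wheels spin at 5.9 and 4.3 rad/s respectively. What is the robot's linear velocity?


vR = r*wR = 0.13*5.9 = 0.767 m/s
vL = r*wL = 0.13*4.3 = 0.559 m/s
v = (vR+vL)/2 = 0.663 m/s
omega = (vR-vL)/L = 0.4245 rad/s
linear velocity = 0.663 m/s


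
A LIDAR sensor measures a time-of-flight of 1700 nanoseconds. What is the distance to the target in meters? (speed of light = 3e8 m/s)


tof = 1700 ns = 1.7e-06 s
dist = c * tof / 2
= 3e8 * 1.7e-06 / 2
= 255.0 m


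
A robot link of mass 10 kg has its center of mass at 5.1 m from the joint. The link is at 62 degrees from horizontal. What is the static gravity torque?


tau = m*g*L*cos(angle)
= 10 * 9.81 * 5.1 * cos(62 deg)
= 10 * 9.81 * 5.1 * 0.4695
= 234.8813 Nm


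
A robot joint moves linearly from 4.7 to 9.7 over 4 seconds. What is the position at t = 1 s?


s = t/T = 1/4 = 0.25
p(t) = p0 + (pf-p0)*s
= 4.7 + (9.7 - 4.7) * 0.25
= 5.95


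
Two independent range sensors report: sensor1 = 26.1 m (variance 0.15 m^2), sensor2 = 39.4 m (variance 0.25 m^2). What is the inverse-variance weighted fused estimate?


w1 = (1/var1) / (1/var1 + 1/var2)
   = 6.6667 / (6.6667 + 4.0) = 0.625
w2 = 1 - w1 = 0.375
fused = w1*s1 + w2*s2 = 16.3125 + 14.775
= 31.0875 m


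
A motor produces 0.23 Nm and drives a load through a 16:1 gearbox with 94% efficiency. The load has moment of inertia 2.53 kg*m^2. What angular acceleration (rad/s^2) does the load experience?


tau_out = tau_motor * N * eta
= 0.23 * 16 * 0.94 = 3.4592 Nm
alpha = tau_out / I = 3.4592 / 2.53
= 1.3673 rad/s^2


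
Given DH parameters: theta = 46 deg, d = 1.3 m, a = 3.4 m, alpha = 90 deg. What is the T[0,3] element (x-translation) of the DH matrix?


T[0,3] = a * cos(theta)
= 3.4 * cos(46 deg)
= 3.4 * 0.6947
= 2.3618


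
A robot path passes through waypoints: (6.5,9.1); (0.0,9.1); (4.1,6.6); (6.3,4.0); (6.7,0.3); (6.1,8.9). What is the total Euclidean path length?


Segment lengths:
  seg1 = sqrt((-6.5)^2 + (0.0)^2) = 6.5
  seg2 = sqrt((4.1)^2 + (-2.5)^2) = 4.8021
  seg3 = sqrt((2.2)^2 + (-2.6)^2) = 3.4059
  seg4 = sqrt((0.4)^2 + (-3.7)^2) = 3.7216
  seg5 = sqrt((-0.6)^2 + (8.6)^2) = 8.6209
Total = 27.0504


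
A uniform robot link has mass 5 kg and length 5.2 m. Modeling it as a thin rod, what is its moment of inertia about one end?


I = (1/3) * m * L^2
= (1/3) * 5 * 5.2^2
= 0.333333 * 5 * 27.04
= 45.0667 kg*m^2


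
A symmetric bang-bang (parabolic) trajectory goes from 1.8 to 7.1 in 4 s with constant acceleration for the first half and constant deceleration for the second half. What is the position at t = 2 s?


Symmetric rest-to-rest: each phase covers (pf-p0)/2 in time T/2. 0.5*a*(T/2)^2 = (pf-p0)/2 => a = 4*(pf-p0)/T^2
a = 4*(7.1-1.8)/4^2 = 1.325
t = 2 is in the acceleration phase (t <= T/2).
p = p0 + 0.5*a*t^2 = 1.8 + 0.5*1.325*2^2
= 4.45


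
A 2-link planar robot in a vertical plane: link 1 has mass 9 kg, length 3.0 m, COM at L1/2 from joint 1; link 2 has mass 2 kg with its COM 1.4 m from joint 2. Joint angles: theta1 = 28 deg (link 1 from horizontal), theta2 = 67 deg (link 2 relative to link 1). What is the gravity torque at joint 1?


Horizontal distance from joint 1 to link-1 COM:
  x_c1 = (L1/2)*cos(t1) = 1.5 * 0.8829 = 1.3244 m
Horizontal distance from joint 1 to link-2 COM:
  x_c2 = L1*cos(t1) + Lc2*cos(t1+t2)
       = 3.0*0.8829 + 1.4*-0.0872 = 2.5268 m
tau1 = m1*g*x_c1 + m2*g*x_c2
     = 9*9.81*1.3244 + 2*9.81*2.5268
     = 116.9332 + 49.5763
     = 166.5095 Nm


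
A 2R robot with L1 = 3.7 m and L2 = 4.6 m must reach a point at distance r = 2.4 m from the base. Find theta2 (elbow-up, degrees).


cos(theta2) = (r^2 - L1^2 - L2^2) / (2*L1*L2)
cos(theta2) = (5.76 - 13.69 - 21.16) / 34.04
cos(theta2) = -0.854583
theta2 = 148.7137 degrees


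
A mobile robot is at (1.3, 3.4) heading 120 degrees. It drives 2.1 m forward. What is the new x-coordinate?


x_new = x0 + d*cos(theta)
= 1.3 + 2.1*cos(120)
= 1.3 + -1.05
= 0.25


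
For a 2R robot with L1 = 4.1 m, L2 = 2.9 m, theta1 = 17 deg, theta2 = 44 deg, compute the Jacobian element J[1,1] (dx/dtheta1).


J[1,1] = -L1*sin(t1) - L2*sin(t1+t2)
= -4.1*sin(17) - 2.9*sin(61)
= -3.7351


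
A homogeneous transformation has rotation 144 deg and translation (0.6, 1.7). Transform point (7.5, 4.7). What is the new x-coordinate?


x' = cos(theta)*px - sin(theta)*py + tx
= -0.809*7.5 - 0.5878*4.7 + 0.6
= -8.2302


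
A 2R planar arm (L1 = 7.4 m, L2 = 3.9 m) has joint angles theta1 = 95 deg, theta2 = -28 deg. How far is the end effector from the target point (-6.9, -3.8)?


End effector via forward kinematics:
x = L1*cos(t1) + L2*cos(t1+t2) = 0.8789
y = L1*sin(t1) + L2*sin(t1+t2) = 10.9618
Distance to target:
d = sqrt((-6.9 - 0.8789)^2 + (-3.8 - 10.9618)^2)
= sqrt(60.5113 + 217.911)
= 16.686 m


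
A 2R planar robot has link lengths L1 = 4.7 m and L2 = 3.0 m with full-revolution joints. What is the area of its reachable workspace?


r_max = L1 + L2 = 7.7 m
r_min = |L1 - L2| = 1.7 m
Area = pi*(r_max^2 - r_min^2)
= pi*(59.29 - 2.89)
= pi * 56.4
= 177.1858 m^2


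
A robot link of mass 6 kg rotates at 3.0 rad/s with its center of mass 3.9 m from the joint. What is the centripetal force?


F = m * omega^2 * r
= 6 * 3.0^2 * 3.9
= 6 * 9.0 * 3.9
= 210.6 N


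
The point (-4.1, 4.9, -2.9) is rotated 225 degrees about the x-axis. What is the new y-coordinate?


Rotation about x-axis: y' = y*cos(theta) - z*sin(theta)
= 4.9 * -0.7071 - -2.9 * -0.7071
= -5.5154


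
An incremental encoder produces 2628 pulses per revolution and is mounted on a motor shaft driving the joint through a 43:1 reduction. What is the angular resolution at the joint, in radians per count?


counts per rev = 2628
effective counts at joint = 2628 * 43 = 113004
resolution = 2*pi / 113004
= 5.5601e-05 rad/count
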